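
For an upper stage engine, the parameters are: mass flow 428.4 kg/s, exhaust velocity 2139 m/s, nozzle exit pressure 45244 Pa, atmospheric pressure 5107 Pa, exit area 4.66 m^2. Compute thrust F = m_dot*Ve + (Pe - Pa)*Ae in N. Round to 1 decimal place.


Step 1: Momentum thrust = m_dot * Ve = 428.4 * 2139 = 916347.6 N
Step 2: Pressure thrust = (Pe - Pa) * Ae = (45244 - 5107) * 4.66 = 187038.42 N
Step 3: Total thrust F = 916347.6 + 187038.42 = 1103386.0 N

1103386.0


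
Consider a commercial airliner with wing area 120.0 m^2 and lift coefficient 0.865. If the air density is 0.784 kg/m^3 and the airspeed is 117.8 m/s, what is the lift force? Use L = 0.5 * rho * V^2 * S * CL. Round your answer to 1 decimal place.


Step 1: Calculate dynamic pressure q = 0.5 * 0.784 * 117.8^2 = 0.5 * 0.784 * 13876.84 = 5439.7213 Pa
Step 2: Multiply by wing area and lift coefficient: L = 5439.7213 * 120.0 * 0.865
Step 3: L = 652766.5536 * 0.865 = 564643.1 N

564643.1


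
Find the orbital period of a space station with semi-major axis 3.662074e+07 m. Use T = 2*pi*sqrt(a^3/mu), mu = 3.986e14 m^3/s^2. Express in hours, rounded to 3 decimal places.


Step 1: a^3 / mu = 4.911129e+22 / 3.986e14 = 1.232095e+08
Step 2: sqrt(1.232095e+08) = 11099.9757 s
Step 3: T = 2*pi * 11099.9757 = 69743.2 s
Step 4: T in hours = 69743.2 / 3600 = 19.373 hours

19.373


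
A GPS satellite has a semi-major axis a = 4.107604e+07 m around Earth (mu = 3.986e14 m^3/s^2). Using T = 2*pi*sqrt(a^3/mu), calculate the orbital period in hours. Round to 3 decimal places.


Step 1: a^3 / mu = 6.930518e+22 / 3.986e14 = 1.738715e+08
Step 2: sqrt(1.738715e+08) = 13186.0344 s
Step 3: T = 2*pi * 13186.0344 = 82850.3 s
Step 4: T in hours = 82850.3 / 3600 = 23.014 hours

23.014


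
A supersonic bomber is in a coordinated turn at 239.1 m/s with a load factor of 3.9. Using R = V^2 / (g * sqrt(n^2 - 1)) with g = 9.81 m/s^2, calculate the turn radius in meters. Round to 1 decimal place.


Step 1: V^2 = 239.1^2 = 57168.81
Step 2: n^2 - 1 = 3.9^2 - 1 = 14.21
Step 3: sqrt(14.21) = 3.769615
Step 4: R = 57168.81 / (9.81 * 3.769615) = 1545.9 m

1545.9


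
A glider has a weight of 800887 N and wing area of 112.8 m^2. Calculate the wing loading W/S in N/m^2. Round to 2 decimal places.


Step 1: Wing loading = W / S = 800887 / 112.8
Step 2: Wing loading = 7100.06 N/m^2

7100.06


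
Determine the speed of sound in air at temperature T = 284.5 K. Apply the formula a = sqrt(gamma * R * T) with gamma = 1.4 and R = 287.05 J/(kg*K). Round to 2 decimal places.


Step 1: gamma * R * T = 1.4 * 287.05 * 284.5 = 114332.015
Step 2: a = sqrt(114332.015) = 338.13 m/s

338.13


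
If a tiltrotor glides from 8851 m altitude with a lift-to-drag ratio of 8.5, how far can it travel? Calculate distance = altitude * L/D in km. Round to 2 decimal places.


Step 1: Glide distance = altitude * L/D = 8851 * 8.5 = 75233.5 m
Step 2: Convert to km: 75233.5 / 1000 = 75.23 km

75.23


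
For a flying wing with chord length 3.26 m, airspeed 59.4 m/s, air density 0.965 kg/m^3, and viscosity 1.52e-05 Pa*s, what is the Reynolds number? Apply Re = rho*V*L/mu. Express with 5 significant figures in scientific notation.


Step 1: Numerator = rho * V * L = 0.965 * 59.4 * 3.26 = 186.86646
Step 2: Re = 186.86646 / 1.52e-05
Step 3: Re = 1.2294e+07

1.2294e+07


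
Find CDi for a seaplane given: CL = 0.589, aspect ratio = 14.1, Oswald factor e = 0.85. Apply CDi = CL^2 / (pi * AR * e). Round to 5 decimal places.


Step 1: CL^2 = 0.589^2 = 0.346921
Step 2: pi * AR * e = 3.14159 * 14.1 * 0.85 = 37.651988
Step 3: CDi = 0.346921 / 37.651988 = 0.00921

0.00921


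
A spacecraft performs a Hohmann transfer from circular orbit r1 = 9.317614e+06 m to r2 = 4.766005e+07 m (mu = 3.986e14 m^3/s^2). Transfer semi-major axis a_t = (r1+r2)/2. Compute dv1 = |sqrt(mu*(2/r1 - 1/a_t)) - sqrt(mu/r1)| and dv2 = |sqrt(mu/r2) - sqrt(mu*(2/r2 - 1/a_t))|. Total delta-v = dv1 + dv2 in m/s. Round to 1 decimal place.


Step 1: Transfer semi-major axis a_t = (9.317614e+06 + 4.766005e+07) / 2 = 2.848883e+07 m
Step 2: v1 (circular at r1) = sqrt(mu/r1) = 6540.58 m/s
Step 3: v_t1 = sqrt(mu*(2/r1 - 1/a_t)) = 8459.72 m/s
Step 4: dv1 = |8459.72 - 6540.58| = 1919.14 m/s
Step 5: v2 (circular at r2) = 2891.95 m/s, v_t2 = 1653.89 m/s
Step 6: dv2 = |2891.95 - 1653.89| = 1238.06 m/s
Step 7: Total delta-v = 1919.14 + 1238.06 = 3157.2 m/s

3157.2


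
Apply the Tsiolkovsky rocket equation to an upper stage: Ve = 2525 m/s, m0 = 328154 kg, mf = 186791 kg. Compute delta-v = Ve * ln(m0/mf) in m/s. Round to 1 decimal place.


Step 1: Mass ratio m0/mf = 328154 / 186791 = 1.756798
Step 2: ln(1.756798) = 0.563493
Step 3: delta-v = 2525 * 0.563493 = 1422.8 m/s

1422.8


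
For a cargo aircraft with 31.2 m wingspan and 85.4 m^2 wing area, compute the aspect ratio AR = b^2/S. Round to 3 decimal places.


Step 1: b^2 = 31.2^2 = 973.44
Step 2: AR = 973.44 / 85.4 = 11.399

11.399


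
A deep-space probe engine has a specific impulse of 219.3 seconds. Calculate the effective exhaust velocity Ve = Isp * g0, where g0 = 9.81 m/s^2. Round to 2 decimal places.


Step 1: Ve = Isp * g0 = 219.3 * 9.81
Step 2: Ve = 2151.33 m/s

2151.33


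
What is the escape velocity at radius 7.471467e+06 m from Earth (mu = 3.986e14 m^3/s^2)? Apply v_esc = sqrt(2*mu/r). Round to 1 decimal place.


Step 1: 2*mu/r = 2 * 3.986e14 / 7.471467e+06 = 106699259.9981
Step 2: v_esc = sqrt(106699259.9981) = 10329.5 m/s

10329.5


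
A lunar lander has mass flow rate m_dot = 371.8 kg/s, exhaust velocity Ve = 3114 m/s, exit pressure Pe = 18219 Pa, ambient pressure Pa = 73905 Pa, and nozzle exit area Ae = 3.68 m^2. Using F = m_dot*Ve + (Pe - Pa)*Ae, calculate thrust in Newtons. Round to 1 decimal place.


Step 1: Momentum thrust = m_dot * Ve = 371.8 * 3114 = 1157785.2 N
Step 2: Pressure thrust = (Pe - Pa) * Ae = (18219 - 73905) * 3.68 = -204924.48 N
Step 3: Total thrust F = 1157785.2 + -204924.48 = 952860.7 N

952860.7


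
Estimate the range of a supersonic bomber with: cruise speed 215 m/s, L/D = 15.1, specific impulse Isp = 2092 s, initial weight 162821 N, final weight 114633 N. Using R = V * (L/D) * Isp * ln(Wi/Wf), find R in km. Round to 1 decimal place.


Step 1: Coefficient = V * (L/D) * Isp = 215 * 15.1 * 2092 = 6791678.0 m
Step 2: Wi/Wf = 162821 / 114633 = 1.420368
Step 3: ln(1.420368) = 0.350916
Step 4: R = 6791678.0 * 0.350916 = 2383306.6 m = 2383.3 km

2383.3


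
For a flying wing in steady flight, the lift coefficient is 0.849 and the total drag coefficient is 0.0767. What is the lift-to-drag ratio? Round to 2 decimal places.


Step 1: L/D = CL / CD = 0.849 / 0.0767
Step 2: L/D = 11.07

11.07


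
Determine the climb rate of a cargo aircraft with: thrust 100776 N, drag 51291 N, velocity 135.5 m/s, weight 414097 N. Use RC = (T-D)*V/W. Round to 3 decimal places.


Step 1: Excess thrust = T - D = 100776 - 51291 = 49485 N
Step 2: Excess power = 49485 * 135.5 = 6705217.5 W
Step 3: RC = 6705217.5 / 414097 = 16.192 m/s

16.192


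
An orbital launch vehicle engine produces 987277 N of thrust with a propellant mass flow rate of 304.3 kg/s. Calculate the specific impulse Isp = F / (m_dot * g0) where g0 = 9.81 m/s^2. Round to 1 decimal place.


Step 1: m_dot * g0 = 304.3 * 9.81 = 2985.18
Step 2: Isp = 987277 / 2985.18 = 330.7 s

330.7


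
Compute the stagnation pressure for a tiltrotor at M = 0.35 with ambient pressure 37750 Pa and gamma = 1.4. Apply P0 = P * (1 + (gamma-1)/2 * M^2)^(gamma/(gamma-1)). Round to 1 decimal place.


Step 1: (gamma-1)/2 * M^2 = 0.2 * 0.1225 = 0.0245
Step 2: 1 + 0.0245 = 1.0245
Step 3: Exponent gamma/(gamma-1) = 3.5
Step 4: P0 = 37750 * 1.0245^3.5 = 41087.4 Pa

41087.4


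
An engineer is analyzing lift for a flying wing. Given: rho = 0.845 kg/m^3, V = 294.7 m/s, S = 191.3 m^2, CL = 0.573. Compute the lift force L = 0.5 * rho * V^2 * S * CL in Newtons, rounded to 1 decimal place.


Step 1: Calculate dynamic pressure q = 0.5 * 0.845 * 294.7^2 = 0.5 * 0.845 * 86848.09 = 36693.318 Pa
Step 2: Multiply by wing area and lift coefficient: L = 36693.318 * 191.3 * 0.573
Step 3: L = 7019431.7382 * 0.573 = 4022134.4 N

4022134.4


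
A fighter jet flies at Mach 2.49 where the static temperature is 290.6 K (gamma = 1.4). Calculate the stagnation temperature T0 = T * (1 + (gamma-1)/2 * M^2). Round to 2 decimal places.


Step 1: (gamma-1)/2 = 0.2
Step 2: M^2 = 6.2001
Step 3: 1 + 0.2 * 6.2001 = 2.24002
Step 4: T0 = 290.6 * 2.24002 = 650.95 K

650.95


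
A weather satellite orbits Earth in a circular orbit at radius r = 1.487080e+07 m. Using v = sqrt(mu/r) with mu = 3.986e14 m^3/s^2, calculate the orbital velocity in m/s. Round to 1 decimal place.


Step 1: mu / r = 3.986e14 / 1.487080e+07 = 26804206.9021
Step 2: v = sqrt(26804206.9021) = 5177.3 m/s

5177.3


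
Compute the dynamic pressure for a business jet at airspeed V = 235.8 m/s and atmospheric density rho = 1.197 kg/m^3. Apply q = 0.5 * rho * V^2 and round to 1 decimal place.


Step 1: V^2 = 235.8^2 = 55601.64
Step 2: q = 0.5 * 1.197 * 55601.64
Step 3: q = 33277.6 Pa

33277.6


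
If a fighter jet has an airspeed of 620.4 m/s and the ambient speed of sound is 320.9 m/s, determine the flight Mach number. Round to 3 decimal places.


Step 1: M = V / a = 620.4 / 320.9
Step 2: M = 1.933

1.933


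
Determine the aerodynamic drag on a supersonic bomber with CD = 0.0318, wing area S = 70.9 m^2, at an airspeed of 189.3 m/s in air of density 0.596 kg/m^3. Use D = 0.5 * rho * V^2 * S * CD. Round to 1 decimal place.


Step 1: Dynamic pressure q = 0.5 * 0.596 * 189.3^2 = 10678.678 Pa
Step 2: Drag D = q * S * CD = 10678.678 * 70.9 * 0.0318
Step 3: D = 24076.4 N

24076.4


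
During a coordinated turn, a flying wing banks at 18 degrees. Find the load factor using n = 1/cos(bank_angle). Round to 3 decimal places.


Step 1: Convert 18 degrees to radians = 0.314159
Step 2: cos(18 deg) = 0.951057
Step 3: n = 1 / 0.951057 = 1.051

1.051


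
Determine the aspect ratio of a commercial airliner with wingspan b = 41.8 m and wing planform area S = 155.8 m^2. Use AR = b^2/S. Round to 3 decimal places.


Step 1: b^2 = 41.8^2 = 1747.24
Step 2: AR = 1747.24 / 155.8 = 11.215

11.215


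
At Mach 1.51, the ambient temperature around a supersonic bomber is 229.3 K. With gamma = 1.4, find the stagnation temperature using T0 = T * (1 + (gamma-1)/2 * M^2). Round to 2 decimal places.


Step 1: (gamma-1)/2 = 0.2
Step 2: M^2 = 2.2801
Step 3: 1 + 0.2 * 2.2801 = 1.45602
Step 4: T0 = 229.3 * 1.45602 = 333.87 K

333.87


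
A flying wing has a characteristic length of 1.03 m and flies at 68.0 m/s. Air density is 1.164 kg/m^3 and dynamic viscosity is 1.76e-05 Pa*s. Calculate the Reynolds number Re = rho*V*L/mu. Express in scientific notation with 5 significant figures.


Step 1: Numerator = rho * V * L = 1.164 * 68.0 * 1.03 = 81.52656
Step 2: Re = 81.52656 / 1.76e-05
Step 3: Re = 4.6322e+06

4.6322e+06


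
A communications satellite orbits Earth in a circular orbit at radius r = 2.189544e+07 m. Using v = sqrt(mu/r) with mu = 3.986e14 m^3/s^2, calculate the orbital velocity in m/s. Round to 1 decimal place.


Step 1: mu / r = 3.986e14 / 2.189544e+07 = 18204703.8105
Step 2: v = sqrt(18204703.8105) = 4266.7 m/s

4266.7


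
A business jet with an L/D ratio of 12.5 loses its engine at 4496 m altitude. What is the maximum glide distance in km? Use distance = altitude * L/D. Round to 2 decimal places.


Step 1: Glide distance = altitude * L/D = 4496 * 12.5 = 56200.0 m
Step 2: Convert to km: 56200.0 / 1000 = 56.20 km

56.20


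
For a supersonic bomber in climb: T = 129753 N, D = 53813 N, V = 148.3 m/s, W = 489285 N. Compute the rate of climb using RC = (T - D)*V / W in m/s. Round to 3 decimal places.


Step 1: Excess thrust = T - D = 129753 - 53813 = 75940 N
Step 2: Excess power = 75940 * 148.3 = 11261902.0 W
Step 3: RC = 11261902.0 / 489285 = 23.017 m/s

23.017


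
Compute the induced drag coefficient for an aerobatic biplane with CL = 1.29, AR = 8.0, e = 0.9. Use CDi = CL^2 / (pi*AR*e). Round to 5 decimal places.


Step 1: CL^2 = 1.29^2 = 1.6641
Step 2: pi * AR * e = 3.14159 * 8.0 * 0.9 = 22.619467
Step 3: CDi = 1.6641 / 22.619467 = 0.07357

0.07357


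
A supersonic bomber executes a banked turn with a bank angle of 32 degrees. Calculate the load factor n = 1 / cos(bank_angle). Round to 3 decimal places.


Step 1: Convert 32 degrees to radians = 0.558505
Step 2: cos(32 deg) = 0.848048
Step 3: n = 1 / 0.848048 = 1.179

1.179


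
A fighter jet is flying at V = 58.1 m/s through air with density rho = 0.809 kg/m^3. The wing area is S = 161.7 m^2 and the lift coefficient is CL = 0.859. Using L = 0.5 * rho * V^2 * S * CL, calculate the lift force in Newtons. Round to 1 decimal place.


Step 1: Calculate dynamic pressure q = 0.5 * 0.809 * 58.1^2 = 0.5 * 0.809 * 3375.61 = 1365.4342 Pa
Step 2: Multiply by wing area and lift coefficient: L = 1365.4342 * 161.7 * 0.859
Step 3: L = 220790.7174 * 0.859 = 189659.2 N

189659.2


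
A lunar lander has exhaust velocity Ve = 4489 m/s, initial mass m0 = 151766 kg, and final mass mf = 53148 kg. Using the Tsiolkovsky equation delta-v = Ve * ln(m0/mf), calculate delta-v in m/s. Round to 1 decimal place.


Step 1: Mass ratio m0/mf = 151766 / 53148 = 2.855535
Step 2: ln(2.855535) = 1.049259
Step 3: delta-v = 4489 * 1.049259 = 4710.1 m/s

4710.1


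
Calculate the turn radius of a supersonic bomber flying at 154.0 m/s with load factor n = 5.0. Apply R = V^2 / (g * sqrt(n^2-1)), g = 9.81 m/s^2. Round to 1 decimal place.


Step 1: V^2 = 154.0^2 = 23716.0
Step 2: n^2 - 1 = 5.0^2 - 1 = 24.0
Step 3: sqrt(24.0) = 4.898979
Step 4: R = 23716.0 / (9.81 * 4.898979) = 493.5 m

493.5


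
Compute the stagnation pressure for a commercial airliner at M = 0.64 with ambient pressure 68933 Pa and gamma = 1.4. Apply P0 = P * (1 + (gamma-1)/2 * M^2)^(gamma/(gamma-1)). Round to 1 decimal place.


Step 1: (gamma-1)/2 * M^2 = 0.2 * 0.4096 = 0.08192
Step 2: 1 + 0.08192 = 1.08192
Step 3: Exponent gamma/(gamma-1) = 3.5
Step 4: P0 = 68933 * 1.08192^3.5 = 90805.1 Pa

90805.1


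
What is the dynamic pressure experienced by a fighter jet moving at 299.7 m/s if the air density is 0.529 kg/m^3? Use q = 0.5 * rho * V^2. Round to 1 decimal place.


Step 1: V^2 = 299.7^2 = 89820.09
Step 2: q = 0.5 * 0.529 * 89820.09
Step 3: q = 23757.4 Pa

23757.4


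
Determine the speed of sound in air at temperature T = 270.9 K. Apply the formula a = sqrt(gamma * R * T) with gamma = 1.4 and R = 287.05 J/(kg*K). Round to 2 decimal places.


Step 1: gamma * R * T = 1.4 * 287.05 * 270.9 = 108866.583
Step 2: a = sqrt(108866.583) = 329.95 m/s

329.95


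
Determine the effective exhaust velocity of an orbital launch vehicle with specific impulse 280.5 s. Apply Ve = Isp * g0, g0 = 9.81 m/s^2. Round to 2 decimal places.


Step 1: Ve = Isp * g0 = 280.5 * 9.81
Step 2: Ve = 2751.71 m/s

2751.71


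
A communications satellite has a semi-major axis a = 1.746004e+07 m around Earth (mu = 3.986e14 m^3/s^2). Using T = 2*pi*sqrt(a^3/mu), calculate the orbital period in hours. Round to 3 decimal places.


Step 1: a^3 / mu = 5.322746e+21 / 3.986e14 = 1.335360e+07
Step 2: sqrt(1.335360e+07) = 3654.258 s
Step 3: T = 2*pi * 3654.258 = 22960.38 s
Step 4: T in hours = 22960.38 / 3600 = 6.378 hours

6.378


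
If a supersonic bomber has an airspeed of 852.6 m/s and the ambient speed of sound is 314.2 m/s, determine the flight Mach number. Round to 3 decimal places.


Step 1: M = V / a = 852.6 / 314.2
Step 2: M = 2.714

2.714


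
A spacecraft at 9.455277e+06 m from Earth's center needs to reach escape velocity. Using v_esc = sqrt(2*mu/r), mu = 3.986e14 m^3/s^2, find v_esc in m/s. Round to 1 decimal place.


Step 1: 2*mu/r = 2 * 3.986e14 / 9.455277e+06 = 84312707.0735
Step 2: v_esc = sqrt(84312707.0735) = 9182.2 m/s

9182.2


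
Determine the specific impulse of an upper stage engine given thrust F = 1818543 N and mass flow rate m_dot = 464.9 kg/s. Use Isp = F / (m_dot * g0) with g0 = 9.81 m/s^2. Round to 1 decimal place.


Step 1: m_dot * g0 = 464.9 * 9.81 = 4560.67
Step 2: Isp = 1818543 / 4560.67 = 398.7 s

398.7


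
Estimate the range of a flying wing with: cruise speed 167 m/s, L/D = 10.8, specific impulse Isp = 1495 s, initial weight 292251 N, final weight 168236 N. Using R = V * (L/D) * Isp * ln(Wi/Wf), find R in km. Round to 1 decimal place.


Step 1: Coefficient = V * (L/D) * Isp = 167 * 10.8 * 1495 = 2696382.0 m
Step 2: Wi/Wf = 292251 / 168236 = 1.737149
Step 3: ln(1.737149) = 0.552245
Step 4: R = 2696382.0 * 0.552245 = 1489064.2 m = 1489.1 km

1489.1


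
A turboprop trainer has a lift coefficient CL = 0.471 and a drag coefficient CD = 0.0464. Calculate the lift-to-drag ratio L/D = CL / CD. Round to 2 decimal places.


Step 1: L/D = CL / CD = 0.471 / 0.0464
Step 2: L/D = 10.15

10.15


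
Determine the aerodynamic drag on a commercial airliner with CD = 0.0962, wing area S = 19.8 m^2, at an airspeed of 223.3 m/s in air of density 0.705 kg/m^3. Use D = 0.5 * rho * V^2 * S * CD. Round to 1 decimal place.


Step 1: Dynamic pressure q = 0.5 * 0.705 * 223.3^2 = 17576.6687 Pa
Step 2: Drag D = q * S * CD = 17576.6687 * 19.8 * 0.0962
Step 3: D = 33479.3 N

33479.3


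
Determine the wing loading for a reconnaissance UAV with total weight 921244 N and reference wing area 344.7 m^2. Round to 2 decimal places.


Step 1: Wing loading = W / S = 921244 / 344.7
Step 2: Wing loading = 2672.60 N/m^2

2672.60


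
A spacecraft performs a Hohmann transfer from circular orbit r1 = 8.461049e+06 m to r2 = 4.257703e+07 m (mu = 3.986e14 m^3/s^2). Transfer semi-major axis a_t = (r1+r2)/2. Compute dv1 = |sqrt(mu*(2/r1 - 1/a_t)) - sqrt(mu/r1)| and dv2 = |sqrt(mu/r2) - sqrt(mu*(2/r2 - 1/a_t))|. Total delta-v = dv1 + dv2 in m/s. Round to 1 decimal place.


Step 1: Transfer semi-major axis a_t = (8.461049e+06 + 4.257703e+07) / 2 = 2.551904e+07 m
Step 2: v1 (circular at r1) = sqrt(mu/r1) = 6863.67 m/s
Step 3: v_t1 = sqrt(mu*(2/r1 - 1/a_t)) = 8865.68 m/s
Step 4: dv1 = |8865.68 - 6863.67| = 2002.01 m/s
Step 5: v2 (circular at r2) = 3059.71 m/s, v_t2 = 1761.82 m/s
Step 6: dv2 = |3059.71 - 1761.82| = 1297.9 m/s
Step 7: Total delta-v = 2002.01 + 1297.9 = 3299.9 m/s

3299.9


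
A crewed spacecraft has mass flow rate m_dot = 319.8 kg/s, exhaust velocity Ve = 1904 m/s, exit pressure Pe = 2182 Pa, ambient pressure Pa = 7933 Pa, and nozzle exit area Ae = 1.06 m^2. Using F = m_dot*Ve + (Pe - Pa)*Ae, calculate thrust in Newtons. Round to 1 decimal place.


Step 1: Momentum thrust = m_dot * Ve = 319.8 * 1904 = 608899.2 N
Step 2: Pressure thrust = (Pe - Pa) * Ae = (2182 - 7933) * 1.06 = -6096.06 N
Step 3: Total thrust F = 608899.2 + -6096.06 = 602803.1 N

602803.1


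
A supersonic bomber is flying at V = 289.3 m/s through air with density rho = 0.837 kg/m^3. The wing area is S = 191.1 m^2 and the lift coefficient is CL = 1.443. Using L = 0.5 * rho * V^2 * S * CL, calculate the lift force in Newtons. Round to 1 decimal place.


Step 1: Calculate dynamic pressure q = 0.5 * 0.837 * 289.3^2 = 0.5 * 0.837 * 83694.49 = 35026.1441 Pa
Step 2: Multiply by wing area and lift coefficient: L = 35026.1441 * 191.1 * 1.443
Step 3: L = 6693496.1308 * 1.443 = 9658714.9 N

9658714.9


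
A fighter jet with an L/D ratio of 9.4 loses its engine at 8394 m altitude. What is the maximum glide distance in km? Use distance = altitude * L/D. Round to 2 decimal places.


Step 1: Glide distance = altitude * L/D = 8394 * 9.4 = 78903.6 m
Step 2: Convert to km: 78903.6 / 1000 = 78.90 km

78.90


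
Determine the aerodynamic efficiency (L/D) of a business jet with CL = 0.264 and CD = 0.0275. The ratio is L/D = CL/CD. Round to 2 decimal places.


Step 1: L/D = CL / CD = 0.264 / 0.0275
Step 2: L/D = 9.60

9.60


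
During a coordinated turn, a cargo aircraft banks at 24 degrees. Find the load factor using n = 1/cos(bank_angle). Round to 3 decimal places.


Step 1: Convert 24 degrees to radians = 0.418879
Step 2: cos(24 deg) = 0.913545
Step 3: n = 1 / 0.913545 = 1.095

1.095


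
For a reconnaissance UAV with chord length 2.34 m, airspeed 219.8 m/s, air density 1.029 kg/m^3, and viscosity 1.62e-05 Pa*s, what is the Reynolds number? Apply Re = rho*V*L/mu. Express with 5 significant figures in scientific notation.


Step 1: Numerator = rho * V * L = 1.029 * 219.8 * 2.34 = 529.247628
Step 2: Re = 529.247628 / 1.62e-05
Step 3: Re = 3.2670e+07

3.2670e+07


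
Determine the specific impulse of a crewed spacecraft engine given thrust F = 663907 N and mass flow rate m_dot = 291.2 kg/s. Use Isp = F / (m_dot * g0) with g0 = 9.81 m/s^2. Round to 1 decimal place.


Step 1: m_dot * g0 = 291.2 * 9.81 = 2856.67
Step 2: Isp = 663907 / 2856.67 = 232.4 s

232.4


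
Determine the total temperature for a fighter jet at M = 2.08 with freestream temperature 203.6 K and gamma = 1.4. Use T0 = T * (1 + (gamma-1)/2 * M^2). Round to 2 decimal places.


Step 1: (gamma-1)/2 = 0.2
Step 2: M^2 = 4.3264
Step 3: 1 + 0.2 * 4.3264 = 1.86528
Step 4: T0 = 203.6 * 1.86528 = 379.77 K

379.77


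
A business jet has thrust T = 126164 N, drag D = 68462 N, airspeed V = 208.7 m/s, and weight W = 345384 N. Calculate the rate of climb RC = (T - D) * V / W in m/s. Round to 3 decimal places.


Step 1: Excess thrust = T - D = 126164 - 68462 = 57702 N
Step 2: Excess power = 57702 * 208.7 = 12042407.4 W
Step 3: RC = 12042407.4 / 345384 = 34.867 m/s

34.867


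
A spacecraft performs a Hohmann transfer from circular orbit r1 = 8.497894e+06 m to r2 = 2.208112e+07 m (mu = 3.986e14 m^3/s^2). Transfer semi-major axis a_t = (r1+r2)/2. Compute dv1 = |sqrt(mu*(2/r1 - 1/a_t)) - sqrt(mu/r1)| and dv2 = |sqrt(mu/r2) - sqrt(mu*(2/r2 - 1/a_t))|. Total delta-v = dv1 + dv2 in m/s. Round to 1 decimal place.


Step 1: Transfer semi-major axis a_t = (8.497894e+06 + 2.208112e+07) / 2 = 1.528951e+07 m
Step 2: v1 (circular at r1) = sqrt(mu/r1) = 6848.78 m/s
Step 3: v_t1 = sqrt(mu*(2/r1 - 1/a_t)) = 8230.51 m/s
Step 4: dv1 = |8230.51 - 6848.78| = 1381.73 m/s
Step 5: v2 (circular at r2) = 4248.72 m/s, v_t2 = 3167.5 m/s
Step 6: dv2 = |4248.72 - 3167.5| = 1081.22 m/s
Step 7: Total delta-v = 1381.73 + 1081.22 = 2463.0 m/s

2463.0


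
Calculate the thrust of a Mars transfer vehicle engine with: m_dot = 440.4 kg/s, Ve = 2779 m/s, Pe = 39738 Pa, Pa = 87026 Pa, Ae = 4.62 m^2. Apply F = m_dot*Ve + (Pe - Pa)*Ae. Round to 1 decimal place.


Step 1: Momentum thrust = m_dot * Ve = 440.4 * 2779 = 1223871.6 N
Step 2: Pressure thrust = (Pe - Pa) * Ae = (39738 - 87026) * 4.62 = -218470.56 N
Step 3: Total thrust F = 1223871.6 + -218470.56 = 1005401.0 N

1005401.0


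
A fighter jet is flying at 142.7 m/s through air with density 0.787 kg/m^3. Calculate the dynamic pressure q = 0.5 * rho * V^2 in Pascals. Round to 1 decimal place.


Step 1: V^2 = 142.7^2 = 20363.29
Step 2: q = 0.5 * 0.787 * 20363.29
Step 3: q = 8013.0 Pa

8013.0


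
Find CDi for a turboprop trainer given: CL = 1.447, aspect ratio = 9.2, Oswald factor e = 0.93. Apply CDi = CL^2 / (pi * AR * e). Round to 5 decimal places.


Step 1: CL^2 = 1.447^2 = 2.093809
Step 2: pi * AR * e = 3.14159 * 9.2 * 0.93 = 26.879467
Step 3: CDi = 2.093809 / 26.879467 = 0.07790

0.07790


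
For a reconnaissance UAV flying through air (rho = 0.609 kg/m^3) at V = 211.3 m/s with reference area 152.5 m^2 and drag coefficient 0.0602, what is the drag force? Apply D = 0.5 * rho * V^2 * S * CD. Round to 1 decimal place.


Step 1: Dynamic pressure q = 0.5 * 0.609 * 211.3^2 = 13595.2216 Pa
Step 2: Drag D = q * S * CD = 13595.2216 * 152.5 * 0.0602
Step 3: D = 124810.9 N

124810.9


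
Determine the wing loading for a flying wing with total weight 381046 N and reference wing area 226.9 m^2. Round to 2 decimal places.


Step 1: Wing loading = W / S = 381046 / 226.9
Step 2: Wing loading = 1679.36 N/m^2

1679.36


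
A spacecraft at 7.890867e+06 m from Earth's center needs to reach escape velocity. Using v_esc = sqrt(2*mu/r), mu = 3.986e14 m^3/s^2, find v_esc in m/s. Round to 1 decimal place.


Step 1: 2*mu/r = 2 * 3.986e14 / 7.890867e+06 = 101028188.6642
Step 2: v_esc = sqrt(101028188.6642) = 10051.3 m/s

10051.3


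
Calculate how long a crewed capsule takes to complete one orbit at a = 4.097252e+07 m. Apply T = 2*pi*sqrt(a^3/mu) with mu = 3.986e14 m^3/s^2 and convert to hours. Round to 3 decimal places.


Step 1: a^3 / mu = 6.878251e+22 / 3.986e14 = 1.725602e+08
Step 2: sqrt(1.725602e+08) = 13136.2186 s
Step 3: T = 2*pi * 13136.2186 = 82537.3 s
Step 4: T in hours = 82537.3 / 3600 = 22.927 hours

22.927


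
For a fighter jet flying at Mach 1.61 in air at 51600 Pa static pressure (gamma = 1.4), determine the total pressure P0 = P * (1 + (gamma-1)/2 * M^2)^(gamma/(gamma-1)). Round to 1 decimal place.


Step 1: (gamma-1)/2 * M^2 = 0.2 * 2.5921 = 0.51842
Step 2: 1 + 0.51842 = 1.51842
Step 3: Exponent gamma/(gamma-1) = 3.5
Step 4: P0 = 51600 * 1.51842^3.5 = 222598.1 Pa

222598.1


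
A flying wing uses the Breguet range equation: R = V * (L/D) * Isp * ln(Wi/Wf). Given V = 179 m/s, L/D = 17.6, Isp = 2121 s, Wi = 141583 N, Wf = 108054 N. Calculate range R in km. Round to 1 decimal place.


Step 1: Coefficient = V * (L/D) * Isp = 179 * 17.6 * 2121 = 6681998.4 m
Step 2: Wi/Wf = 141583 / 108054 = 1.310299
Step 3: ln(1.310299) = 0.270255
Step 4: R = 6681998.4 * 0.270255 = 1805843.6 m = 1805.8 km

1805.8


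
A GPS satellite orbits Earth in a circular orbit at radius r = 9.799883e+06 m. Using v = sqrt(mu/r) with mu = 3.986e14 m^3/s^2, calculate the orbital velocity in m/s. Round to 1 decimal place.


Step 1: mu / r = 3.986e14 / 9.799883e+06 = 40673954.985
Step 2: v = sqrt(40673954.985) = 6377.6 m/s

6377.6


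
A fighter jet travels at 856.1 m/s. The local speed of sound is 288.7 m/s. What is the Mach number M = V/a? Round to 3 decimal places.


Step 1: M = V / a = 856.1 / 288.7
Step 2: M = 2.965

2.965


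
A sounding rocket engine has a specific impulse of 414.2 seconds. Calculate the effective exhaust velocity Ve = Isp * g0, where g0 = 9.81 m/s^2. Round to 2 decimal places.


Step 1: Ve = Isp * g0 = 414.2 * 9.81
Step 2: Ve = 4063.30 m/s

4063.30


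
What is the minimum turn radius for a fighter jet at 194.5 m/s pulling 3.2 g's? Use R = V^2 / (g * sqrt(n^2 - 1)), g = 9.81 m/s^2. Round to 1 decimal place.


Step 1: V^2 = 194.5^2 = 37830.25
Step 2: n^2 - 1 = 3.2^2 - 1 = 9.24
Step 3: sqrt(9.24) = 3.039737
Step 4: R = 37830.25 / (9.81 * 3.039737) = 1268.6 m

1268.6


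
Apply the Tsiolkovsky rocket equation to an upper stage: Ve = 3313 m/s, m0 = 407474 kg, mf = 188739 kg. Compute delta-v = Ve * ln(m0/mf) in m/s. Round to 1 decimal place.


Step 1: Mass ratio m0/mf = 407474 / 188739 = 2.158928
Step 2: ln(2.158928) = 0.769612
Step 3: delta-v = 3313 * 0.769612 = 2549.7 m/s

2549.7


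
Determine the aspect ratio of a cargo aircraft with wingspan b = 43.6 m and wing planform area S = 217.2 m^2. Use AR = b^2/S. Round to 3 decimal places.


Step 1: b^2 = 43.6^2 = 1900.96
Step 2: AR = 1900.96 / 217.2 = 8.752

8.752


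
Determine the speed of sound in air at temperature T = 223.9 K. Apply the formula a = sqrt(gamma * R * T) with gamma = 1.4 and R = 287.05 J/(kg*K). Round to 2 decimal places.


Step 1: gamma * R * T = 1.4 * 287.05 * 223.9 = 89978.693
Step 2: a = sqrt(89978.693) = 299.96 m/s

299.96


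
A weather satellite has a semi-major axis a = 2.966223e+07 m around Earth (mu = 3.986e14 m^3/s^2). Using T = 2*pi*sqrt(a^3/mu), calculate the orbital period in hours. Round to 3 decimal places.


Step 1: a^3 / mu = 2.609825e+22 / 3.986e14 = 6.547479e+07
Step 2: sqrt(6.547479e+07) = 8091.6493 s
Step 3: T = 2*pi * 8091.6493 = 50841.33 s
Step 4: T in hours = 50841.33 / 3600 = 14.123 hours

14.123


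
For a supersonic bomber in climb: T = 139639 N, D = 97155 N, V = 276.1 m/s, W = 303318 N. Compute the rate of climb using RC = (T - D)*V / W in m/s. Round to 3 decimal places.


Step 1: Excess thrust = T - D = 139639 - 97155 = 42484 N
Step 2: Excess power = 42484 * 276.1 = 11729832.4 W
Step 3: RC = 11729832.4 / 303318 = 38.672 m/s

38.672


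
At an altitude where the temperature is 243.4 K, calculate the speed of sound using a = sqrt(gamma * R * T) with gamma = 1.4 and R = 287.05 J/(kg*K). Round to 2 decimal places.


Step 1: gamma * R * T = 1.4 * 287.05 * 243.4 = 97815.158
Step 2: a = sqrt(97815.158) = 312.75 m/s

312.75


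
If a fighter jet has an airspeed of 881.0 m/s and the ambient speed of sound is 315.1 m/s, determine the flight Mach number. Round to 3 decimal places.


Step 1: M = V / a = 881.0 / 315.1
Step 2: M = 2.796

2.796


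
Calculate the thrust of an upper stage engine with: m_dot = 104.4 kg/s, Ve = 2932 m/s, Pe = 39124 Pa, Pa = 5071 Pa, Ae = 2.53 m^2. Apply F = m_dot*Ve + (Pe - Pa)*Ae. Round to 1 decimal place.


Step 1: Momentum thrust = m_dot * Ve = 104.4 * 2932 = 306100.8 N
Step 2: Pressure thrust = (Pe - Pa) * Ae = (39124 - 5071) * 2.53 = 86154.09 N
Step 3: Total thrust F = 306100.8 + 86154.09 = 392254.9 N

392254.9


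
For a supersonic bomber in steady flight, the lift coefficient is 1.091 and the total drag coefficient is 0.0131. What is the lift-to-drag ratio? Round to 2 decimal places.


Step 1: L/D = CL / CD = 1.091 / 0.0131
Step 2: L/D = 83.28

83.28


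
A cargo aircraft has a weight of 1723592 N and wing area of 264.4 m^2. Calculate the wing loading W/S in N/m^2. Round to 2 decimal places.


Step 1: Wing loading = W / S = 1723592 / 264.4
Step 2: Wing loading = 6518.88 N/m^2

6518.88


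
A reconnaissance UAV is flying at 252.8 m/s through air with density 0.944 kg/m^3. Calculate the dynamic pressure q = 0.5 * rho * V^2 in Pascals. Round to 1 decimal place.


Step 1: V^2 = 252.8^2 = 63907.84
Step 2: q = 0.5 * 0.944 * 63907.84
Step 3: q = 30164.5 Pa

30164.5


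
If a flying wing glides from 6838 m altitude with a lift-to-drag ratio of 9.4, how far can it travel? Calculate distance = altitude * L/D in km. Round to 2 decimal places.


Step 1: Glide distance = altitude * L/D = 6838 * 9.4 = 64277.2 m
Step 2: Convert to km: 64277.2 / 1000 = 64.28 km

64.28


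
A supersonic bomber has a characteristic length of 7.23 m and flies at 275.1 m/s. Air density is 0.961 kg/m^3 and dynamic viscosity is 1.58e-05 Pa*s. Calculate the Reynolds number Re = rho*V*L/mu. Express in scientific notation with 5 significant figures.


Step 1: Numerator = rho * V * L = 0.961 * 275.1 * 7.23 = 1911.403053
Step 2: Re = 1911.403053 / 1.58e-05
Step 3: Re = 1.2097e+08

1.2097e+08


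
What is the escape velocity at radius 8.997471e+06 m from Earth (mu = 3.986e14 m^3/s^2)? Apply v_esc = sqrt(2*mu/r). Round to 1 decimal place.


Step 1: 2*mu/r = 2 * 3.986e14 / 8.997471e+06 = 88602675.1295
Step 2: v_esc = sqrt(88602675.1295) = 9412.9 m/s

9412.9


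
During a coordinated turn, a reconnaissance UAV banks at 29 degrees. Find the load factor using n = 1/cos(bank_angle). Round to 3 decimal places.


Step 1: Convert 29 degrees to radians = 0.506145
Step 2: cos(29 deg) = 0.87462
Step 3: n = 1 / 0.87462 = 1.143

1.143


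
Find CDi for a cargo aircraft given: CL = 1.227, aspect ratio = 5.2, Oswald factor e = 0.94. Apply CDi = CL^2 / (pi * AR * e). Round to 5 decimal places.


Step 1: CL^2 = 1.227^2 = 1.505529
Step 2: pi * AR * e = 3.14159 * 5.2 * 0.94 = 15.356105
Step 3: CDi = 1.505529 / 15.356105 = 0.09804

0.09804


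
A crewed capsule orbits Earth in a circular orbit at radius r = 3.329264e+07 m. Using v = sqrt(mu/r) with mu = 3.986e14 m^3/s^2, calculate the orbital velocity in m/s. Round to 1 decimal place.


Step 1: mu / r = 3.986e14 / 3.329264e+07 = 11972616.1698
Step 2: v = sqrt(11972616.1698) = 3460.1 m/s

3460.1


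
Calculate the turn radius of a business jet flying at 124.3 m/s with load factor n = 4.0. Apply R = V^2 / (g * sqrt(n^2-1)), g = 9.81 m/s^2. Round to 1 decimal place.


Step 1: V^2 = 124.3^2 = 15450.49
Step 2: n^2 - 1 = 4.0^2 - 1 = 15.0
Step 3: sqrt(15.0) = 3.872983
Step 4: R = 15450.49 / (9.81 * 3.872983) = 406.7 m

406.7


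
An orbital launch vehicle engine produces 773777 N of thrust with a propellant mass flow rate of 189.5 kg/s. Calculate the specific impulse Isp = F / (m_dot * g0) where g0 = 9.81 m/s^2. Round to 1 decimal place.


Step 1: m_dot * g0 = 189.5 * 9.81 = 1859.0
Step 2: Isp = 773777 / 1859.0 = 416.2 s

416.2


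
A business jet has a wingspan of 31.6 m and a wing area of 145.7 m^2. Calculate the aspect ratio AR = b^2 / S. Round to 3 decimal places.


Step 1: b^2 = 31.6^2 = 998.56
Step 2: AR = 998.56 / 145.7 = 6.854

6.854


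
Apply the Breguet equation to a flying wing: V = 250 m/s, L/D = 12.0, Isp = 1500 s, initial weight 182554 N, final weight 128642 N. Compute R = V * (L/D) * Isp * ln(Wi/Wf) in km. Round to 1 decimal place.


Step 1: Coefficient = V * (L/D) * Isp = 250 * 12.0 * 1500 = 4500000.0 m
Step 2: Wi/Wf = 182554 / 128642 = 1.419086
Step 3: ln(1.419086) = 0.350013
Step 4: R = 4500000.0 * 0.350013 = 1575057.0 m = 1575.1 km

1575.1


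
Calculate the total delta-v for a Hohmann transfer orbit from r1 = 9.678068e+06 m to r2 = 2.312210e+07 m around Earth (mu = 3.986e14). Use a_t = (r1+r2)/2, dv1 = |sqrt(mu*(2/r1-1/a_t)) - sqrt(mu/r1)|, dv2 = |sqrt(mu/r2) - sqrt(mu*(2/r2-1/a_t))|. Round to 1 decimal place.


Step 1: Transfer semi-major axis a_t = (9.678068e+06 + 2.312210e+07) / 2 = 1.640008e+07 m
Step 2: v1 (circular at r1) = sqrt(mu/r1) = 6417.62 m/s
Step 3: v_t1 = sqrt(mu*(2/r1 - 1/a_t)) = 7620.17 m/s
Step 4: dv1 = |7620.17 - 6417.62| = 1202.55 m/s
Step 5: v2 (circular at r2) = 4151.98 m/s, v_t2 = 3189.53 m/s
Step 6: dv2 = |4151.98 - 3189.53| = 962.45 m/s
Step 7: Total delta-v = 1202.55 + 962.45 = 2165.0 m/s

2165.0


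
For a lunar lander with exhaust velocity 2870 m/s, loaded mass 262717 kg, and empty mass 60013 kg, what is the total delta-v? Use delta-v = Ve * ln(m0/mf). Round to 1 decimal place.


Step 1: Mass ratio m0/mf = 262717 / 60013 = 4.377668
Step 2: ln(4.377668) = 1.476516
Step 3: delta-v = 2870 * 1.476516 = 4237.6 m/s

4237.6


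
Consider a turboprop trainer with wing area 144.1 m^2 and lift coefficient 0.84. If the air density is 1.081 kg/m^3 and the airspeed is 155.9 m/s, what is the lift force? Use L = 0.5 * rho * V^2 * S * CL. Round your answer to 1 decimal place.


Step 1: Calculate dynamic pressure q = 0.5 * 1.081 * 155.9^2 = 0.5 * 1.081 * 24304.81 = 13136.7498 Pa
Step 2: Multiply by wing area and lift coefficient: L = 13136.7498 * 144.1 * 0.84
Step 3: L = 1893005.6469 * 0.84 = 1590124.7 N

1590124.7


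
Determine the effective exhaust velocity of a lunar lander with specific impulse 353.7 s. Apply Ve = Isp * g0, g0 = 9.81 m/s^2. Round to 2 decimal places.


Step 1: Ve = Isp * g0 = 353.7 * 9.81
Step 2: Ve = 3469.80 m/s

3469.80


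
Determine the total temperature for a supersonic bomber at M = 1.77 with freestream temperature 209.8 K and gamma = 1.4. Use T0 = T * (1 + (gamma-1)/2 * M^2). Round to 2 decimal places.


Step 1: (gamma-1)/2 = 0.2
Step 2: M^2 = 3.1329
Step 3: 1 + 0.2 * 3.1329 = 1.62658
Step 4: T0 = 209.8 * 1.62658 = 341.26 K

341.26


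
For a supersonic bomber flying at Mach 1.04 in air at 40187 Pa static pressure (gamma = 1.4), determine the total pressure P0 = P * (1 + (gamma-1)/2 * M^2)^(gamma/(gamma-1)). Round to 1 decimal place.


Step 1: (gamma-1)/2 * M^2 = 0.2 * 1.0816 = 0.21632
Step 2: 1 + 0.21632 = 1.21632
Step 3: Exponent gamma/(gamma-1) = 3.5
Step 4: P0 = 40187 * 1.21632^3.5 = 79754.1 Pa

79754.1


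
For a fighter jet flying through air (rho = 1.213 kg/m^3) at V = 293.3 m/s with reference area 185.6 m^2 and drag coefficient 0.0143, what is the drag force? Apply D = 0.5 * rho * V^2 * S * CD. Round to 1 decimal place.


Step 1: Dynamic pressure q = 0.5 * 1.213 * 293.3^2 = 52174.0958 Pa
Step 2: Drag D = q * S * CD = 52174.0958 * 185.6 * 0.0143
Step 3: D = 138474.2 N

138474.2


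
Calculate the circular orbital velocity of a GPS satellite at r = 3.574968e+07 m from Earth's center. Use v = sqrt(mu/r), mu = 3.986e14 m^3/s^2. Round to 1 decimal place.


Step 1: mu / r = 3.986e14 / 3.574968e+07 = 11149750.1516
Step 2: v = sqrt(11149750.1516) = 3339.1 m/s

3339.1


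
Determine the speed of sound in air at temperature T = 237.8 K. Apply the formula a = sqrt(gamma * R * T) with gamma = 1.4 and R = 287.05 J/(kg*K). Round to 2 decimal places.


Step 1: gamma * R * T = 1.4 * 287.05 * 237.8 = 95564.686
Step 2: a = sqrt(95564.686) = 309.14 m/s

309.14


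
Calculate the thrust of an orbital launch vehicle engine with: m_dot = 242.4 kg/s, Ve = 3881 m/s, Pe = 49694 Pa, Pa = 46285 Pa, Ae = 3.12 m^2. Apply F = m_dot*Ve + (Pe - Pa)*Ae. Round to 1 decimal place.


Step 1: Momentum thrust = m_dot * Ve = 242.4 * 3881 = 940754.4 N
Step 2: Pressure thrust = (Pe - Pa) * Ae = (49694 - 46285) * 3.12 = 10636.08 N
Step 3: Total thrust F = 940754.4 + 10636.08 = 951390.5 N

951390.5


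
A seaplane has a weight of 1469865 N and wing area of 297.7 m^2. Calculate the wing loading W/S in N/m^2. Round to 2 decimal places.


Step 1: Wing loading = W / S = 1469865 / 297.7
Step 2: Wing loading = 4937.40 N/m^2

4937.40


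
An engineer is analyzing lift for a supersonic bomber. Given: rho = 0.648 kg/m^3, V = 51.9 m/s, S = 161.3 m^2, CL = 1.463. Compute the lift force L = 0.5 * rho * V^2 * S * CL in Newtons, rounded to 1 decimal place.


Step 1: Calculate dynamic pressure q = 0.5 * 0.648 * 51.9^2 = 0.5 * 0.648 * 2693.61 = 872.7296 Pa
Step 2: Multiply by wing area and lift coefficient: L = 872.7296 * 161.3 * 1.463
Step 3: L = 140771.2909 * 1.463 = 205948.4 N

205948.4


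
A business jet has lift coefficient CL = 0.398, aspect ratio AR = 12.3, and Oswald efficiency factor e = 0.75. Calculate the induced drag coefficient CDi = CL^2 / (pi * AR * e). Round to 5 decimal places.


Step 1: CL^2 = 0.398^2 = 0.158404
Step 2: pi * AR * e = 3.14159 * 12.3 * 0.75 = 28.981192
Step 3: CDi = 0.158404 / 28.981192 = 0.00547

0.00547


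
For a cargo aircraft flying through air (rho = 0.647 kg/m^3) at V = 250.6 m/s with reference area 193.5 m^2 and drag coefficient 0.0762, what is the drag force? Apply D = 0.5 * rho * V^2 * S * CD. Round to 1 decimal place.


Step 1: Dynamic pressure q = 0.5 * 0.647 * 250.6^2 = 20315.9165 Pa
Step 2: Drag D = q * S * CD = 20315.9165 * 193.5 * 0.0762
Step 3: D = 299552.1 N

299552.1


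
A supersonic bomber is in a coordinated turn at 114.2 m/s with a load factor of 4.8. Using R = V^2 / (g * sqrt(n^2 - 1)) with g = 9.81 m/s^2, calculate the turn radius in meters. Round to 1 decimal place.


Step 1: V^2 = 114.2^2 = 13041.64
Step 2: n^2 - 1 = 4.8^2 - 1 = 22.04
Step 3: sqrt(22.04) = 4.694678
Step 4: R = 13041.64 / (9.81 * 4.694678) = 283.2 m

283.2


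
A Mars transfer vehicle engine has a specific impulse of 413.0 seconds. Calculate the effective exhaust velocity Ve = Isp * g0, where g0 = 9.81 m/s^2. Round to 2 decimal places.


Step 1: Ve = Isp * g0 = 413.0 * 9.81
Step 2: Ve = 4051.53 m/s

4051.53


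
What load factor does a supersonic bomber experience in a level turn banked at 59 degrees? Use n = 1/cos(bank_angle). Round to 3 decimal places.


Step 1: Convert 59 degrees to radians = 1.029744
Step 2: cos(59 deg) = 0.515038
Step 3: n = 1 / 0.515038 = 1.942

1.942


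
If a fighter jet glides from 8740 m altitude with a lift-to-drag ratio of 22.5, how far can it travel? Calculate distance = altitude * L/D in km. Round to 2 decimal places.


Step 1: Glide distance = altitude * L/D = 8740 * 22.5 = 196650.0 m
Step 2: Convert to km: 196650.0 / 1000 = 196.65 km

196.65


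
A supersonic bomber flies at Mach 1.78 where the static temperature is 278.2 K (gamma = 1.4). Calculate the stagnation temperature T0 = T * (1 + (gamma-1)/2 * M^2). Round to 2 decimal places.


Step 1: (gamma-1)/2 = 0.2
Step 2: M^2 = 3.1684
Step 3: 1 + 0.2 * 3.1684 = 1.63368
Step 4: T0 = 278.2 * 1.63368 = 454.49 K

454.49


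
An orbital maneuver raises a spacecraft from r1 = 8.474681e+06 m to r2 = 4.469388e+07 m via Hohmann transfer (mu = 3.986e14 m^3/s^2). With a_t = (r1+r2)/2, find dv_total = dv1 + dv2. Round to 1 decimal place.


Step 1: Transfer semi-major axis a_t = (8.474681e+06 + 4.469388e+07) / 2 = 2.658428e+07 m
Step 2: v1 (circular at r1) = sqrt(mu/r1) = 6858.15 m/s
Step 3: v_t1 = sqrt(mu*(2/r1 - 1/a_t)) = 8892.39 m/s
Step 4: dv1 = |8892.39 - 6858.15| = 2034.24 m/s
Step 5: v2 (circular at r2) = 2986.38 m/s, v_t2 = 1686.14 m/s
Step 6: dv2 = |2986.38 - 1686.14| = 1300.24 m/s
Step 7: Total delta-v = 2034.24 + 1300.24 = 3334.5 m/s

3334.5
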